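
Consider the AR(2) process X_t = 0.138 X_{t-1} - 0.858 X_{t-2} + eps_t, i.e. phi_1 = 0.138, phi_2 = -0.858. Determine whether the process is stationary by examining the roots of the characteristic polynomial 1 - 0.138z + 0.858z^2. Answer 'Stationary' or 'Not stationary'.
\text{Stationary}

The AR(p) characteristic polynomial is P(z) = 1 - 0.138z + 0.858z^2.
Stationarity requires all roots to lie outside the unit circle, i.e. |z| > 1 for every root.
Set 1 + (-0.138) z + (0.858) z^2 = 0, i.e. a z^2 + b z + c = 0 with a = 0.858, b = -0.138, c = 1.
Discriminant D = b^2 - 4ac = (-0.138)^2 - 4*(0.858)*1 = 0.019044 - (3.432) = -3.412956.
D < 0, so the roots are the complex-conjugate pair z = (-b +/- i sqrt(-D)) / (2a) = 0.0804 +/- 1.0766i.
For a conjugate pair |z|^2 = z * conj(z) = (product of roots) = c/a = 1/(0.858) = 1.165501, so |z| = sqrt(1.165501) = 1.0796 for both roots.
Moduli of all roots: 1.0796, 1.0796.
All moduli strictly greater than 1? Yes.
Verdict: Stationary.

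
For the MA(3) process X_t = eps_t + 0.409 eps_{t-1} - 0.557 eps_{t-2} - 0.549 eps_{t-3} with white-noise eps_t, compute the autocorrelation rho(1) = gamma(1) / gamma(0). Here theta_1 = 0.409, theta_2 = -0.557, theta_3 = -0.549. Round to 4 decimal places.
\rho(1) = 0.2737

For an MA(q) process with theta_0 = 1, the autocovariance is
  gamma(k) = sigma^2 * sum_{i=0..q-k} theta_i * theta_{i+k},
and rho(k) = gamma(k) / gamma(0). Sigma^2 cancels.
  numerator   = (1)*(0.409) + (0.409)*(-0.557) + (-0.557)*(-0.549) = 0.48698.
  denominator = (1)^2 + (0.409)^2 + (-0.557)^2 + (-0.549)^2 = 1.778931.
  rho(1) = 0.48698 / 1.778931 = 0.2737.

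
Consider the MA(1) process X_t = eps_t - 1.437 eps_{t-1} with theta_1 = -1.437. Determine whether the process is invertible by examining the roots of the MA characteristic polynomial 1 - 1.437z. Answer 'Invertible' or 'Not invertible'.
\text{Not invertible}

The MA(q) characteristic polynomial is P(z) = 1 - 1.437z.
Invertibility requires all roots to lie outside the unit circle, i.e. |z| > 1 for every root.
This is linear in z: 1 + (-1.437) z = 0  =>  z = -1/(-1.437) = 0.695894,  |z| = 0.695894.
Moduli of all roots: 0.6959.
All moduli strictly greater than 1? No.
Verdict: Not invertible.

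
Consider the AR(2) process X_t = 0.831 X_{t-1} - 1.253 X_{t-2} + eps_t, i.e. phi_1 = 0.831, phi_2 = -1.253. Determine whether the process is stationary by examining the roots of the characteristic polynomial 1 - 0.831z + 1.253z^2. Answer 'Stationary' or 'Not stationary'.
\text{Not stationary}

The AR(p) characteristic polynomial is P(z) = 1 - 0.831z + 1.253z^2.
Stationarity requires all roots to lie outside the unit circle, i.e. |z| > 1 for every root.
Set 1 + (-0.831) z + (1.253) z^2 = 0, i.e. a z^2 + b z + c = 0 with a = 1.253, b = -0.831, c = 1.
Discriminant D = b^2 - 4ac = (-0.831)^2 - 4*(1.253)*1 = 0.690561 - (5.012) = -4.321439.
D < 0, so the roots are the complex-conjugate pair z = (-b +/- i sqrt(-D)) / (2a) = 0.3316 +/- 0.8295i.
For a conjugate pair |z|^2 = z * conj(z) = (product of roots) = c/a = 1/(1.253) = 0.798085, so |z| = sqrt(0.798085) = 0.8934 for both roots.
Moduli of all roots: 0.8934, 0.8934.
All moduli strictly greater than 1? No.
Verdict: Not stationary.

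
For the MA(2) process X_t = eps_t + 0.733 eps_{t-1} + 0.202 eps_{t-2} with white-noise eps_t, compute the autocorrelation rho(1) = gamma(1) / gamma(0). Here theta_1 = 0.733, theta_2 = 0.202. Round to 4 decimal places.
\rho(1) = 0.5583

For an MA(q) process with theta_0 = 1, the autocovariance is
  gamma(k) = sigma^2 * sum_{i=0..q-k} theta_i * theta_{i+k},
and rho(k) = gamma(k) / gamma(0). Sigma^2 cancels.
  numerator   = (1)*(0.733) + (0.733)*(0.202) = 0.881066.
  denominator = (1)^2 + (0.733)^2 + (0.202)^2 = 1.578093.
  rho(1) = 0.881066 / 1.578093 = 0.5583.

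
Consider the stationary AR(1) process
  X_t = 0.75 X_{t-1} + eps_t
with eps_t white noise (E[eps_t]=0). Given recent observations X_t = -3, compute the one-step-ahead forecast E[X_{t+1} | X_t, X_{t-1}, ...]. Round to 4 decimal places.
E[X_{t+1} \mid \mathcal F_t] = -2.2500

For an AR(p) model X_t = c + sum_i phi_i X_{t-i} + eps_t, the
one-step-ahead conditional mean is
  E[X_{t+1} | X_t, ...] = c + sum_i phi_i X_{t+1-i}.
Substitute known values:
  E[X_{t+1} | ...] = (0.75) * (-3)
                   = -2.2500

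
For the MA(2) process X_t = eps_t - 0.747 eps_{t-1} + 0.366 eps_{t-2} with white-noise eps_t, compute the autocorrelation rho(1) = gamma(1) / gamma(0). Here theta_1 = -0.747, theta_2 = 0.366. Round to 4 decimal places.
\rho(1) = -0.6031

For an MA(q) process with theta_0 = 1, the autocovariance is
  gamma(k) = sigma^2 * sum_{i=0..q-k} theta_i * theta_{i+k},
and rho(k) = gamma(k) / gamma(0). Sigma^2 cancels.
  numerator   = (1)*(-0.747) + (-0.747)*(0.366) = -1.020402.
  denominator = (1)^2 + (-0.747)^2 + (0.366)^2 = 1.691965.
  rho(1) = -1.020402 / 1.691965 = -0.6031.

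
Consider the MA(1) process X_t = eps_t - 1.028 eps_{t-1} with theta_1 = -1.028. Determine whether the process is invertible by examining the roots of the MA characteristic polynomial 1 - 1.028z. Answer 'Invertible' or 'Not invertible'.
\text{Not invertible}

The MA(q) characteristic polynomial is P(z) = 1 - 1.028z.
Invertibility requires all roots to lie outside the unit circle, i.e. |z| > 1 for every root.
This is linear in z: 1 + (-1.028) z = 0  =>  z = -1/(-1.028) = 0.972763,  |z| = 0.972763.
Moduli of all roots: 0.9728.
All moduli strictly greater than 1? No.
Verdict: Not invertible.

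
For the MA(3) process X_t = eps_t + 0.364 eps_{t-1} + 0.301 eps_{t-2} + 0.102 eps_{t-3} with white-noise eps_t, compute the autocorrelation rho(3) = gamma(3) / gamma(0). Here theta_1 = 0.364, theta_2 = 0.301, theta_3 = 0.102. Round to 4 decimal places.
\rho(3) = 0.0827

For an MA(q) process with theta_0 = 1, the autocovariance is
  gamma(k) = sigma^2 * sum_{i=0..q-k} theta_i * theta_{i+k},
and rho(k) = gamma(k) / gamma(0). Sigma^2 cancels.
  numerator   = (1)*(0.102) = 0.102.
  denominator = (1)^2 + (0.364)^2 + (0.301)^2 + (0.102)^2 = 1.233501.
  rho(3) = 0.102 / 1.233501 = 0.0827.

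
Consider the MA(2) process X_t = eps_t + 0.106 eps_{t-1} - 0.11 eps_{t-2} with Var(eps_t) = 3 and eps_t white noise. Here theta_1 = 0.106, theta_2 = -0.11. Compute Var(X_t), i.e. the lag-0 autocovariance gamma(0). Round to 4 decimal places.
\gamma(0) = 3.0700

For an MA(q) process X_t = eps_t + sum_i theta_i eps_{t-i} with
Var(eps_t) = sigma^2, the variance is
  gamma(0) = sigma^2 * (1 + sum_i theta_i^2).
  sum_i theta_i^2 = (0.106)^2 + (-0.11)^2 = 0.011236 + 0.0121 = 0.023336.
  gamma(0) = 3 * (1 + 0.023336) = 3 * 1.023336 = 3.070008, which rounds to 3.0700.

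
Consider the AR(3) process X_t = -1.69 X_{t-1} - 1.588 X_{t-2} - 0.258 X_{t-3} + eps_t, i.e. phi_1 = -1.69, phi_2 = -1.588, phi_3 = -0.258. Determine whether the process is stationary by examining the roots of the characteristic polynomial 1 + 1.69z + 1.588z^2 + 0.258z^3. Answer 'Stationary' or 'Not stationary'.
\text{Not stationary}

The AR(p) characteristic polynomial is P(z) = 1 + 1.69z + 1.588z^2 + 0.258z^3.
Stationarity requires all roots to lie outside the unit circle, i.e. |z| > 1 for every root.
Degree 3: look for a simple real root z0 first, then factor out (1 - z/z0) and solve the remaining quadratic.
Testing z0 = -5: P(-5) = 1 + (1.69)(-5) + (1.588)(-5)^2 + (0.258)(-5)^3
  = 1 + (-8.45) + (39.7) + (-32.25) = 0.  So z_0 = -5 is a root, |z_0| = 5.
Divide out the factor (1 + 0.2 z) = (1 - z/z0) (since 1/z0 = -0.2):
  P(z) = (1 + 0.2 z)(1 + (1.49) z + (1.29) z^2)
  [check: z-coef 1.49 - (-0.2) = 1.69; z^2-coef 1.29 - (-0.2)(1.49) = 1.588; z^3-coef -(-0.2)(1.29) = 0.258.]
Remaining roots from the quadratic factor 1 + (1.49) z + (1.29) z^2:
  Set 1 + (1.49) z + (1.29) z^2 = 0, i.e. a z^2 + b z + c = 0 with a = 1.29, b = 1.49, c = 1.
  Discriminant D = b^2 - 4ac = (1.49)^2 - 4*(1.29)*1 = 2.2201 - (5.16) = -2.9399.
  D < 0, so the roots are the complex-conjugate pair z = (-b +/- i sqrt(-D)) / (2a) = -0.5775 +/- 0.6646i.
  For a conjugate pair |z|^2 = z * conj(z) = (product of roots) = c/a = 1/(1.29) = 0.775194, so |z| = sqrt(0.775194) = 0.8805 for both roots.
Moduli of all roots: 5.0000, 0.8805, 0.8805.
All moduli strictly greater than 1? No.
Verdict: Not stationary.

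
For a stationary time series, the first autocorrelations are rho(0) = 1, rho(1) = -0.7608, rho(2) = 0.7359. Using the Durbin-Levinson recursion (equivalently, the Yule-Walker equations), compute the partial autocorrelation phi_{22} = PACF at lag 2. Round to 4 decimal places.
\phi_{22} = 0.3730

The PACF at lag k is phi_{kk}, the last component of the solution
to the Yule-Walker system G_k phi = r_k where
  (G_k)_{ij} = rho(|i - j|), (r_k)_i = rho(i), i,j = 1..k.
Equivalently, Durbin-Levinson gives phi_{kk} iteratively:
  phi_{11} = rho(1)
  phi_{kk} = [rho(k) - sum_{j=1..k-1} phi_{k-1,j} rho(k-j)]
            / [1 - sum_{j=1..k-1} phi_{k-1,j} rho(j)],
  phi_{k,j} = phi_{k-1,j} - phi_{kk} phi_{k-1,k-j},  j = 1..k-1.
Step k = 1:
  phi_11 = rho(1) = -0.7608.
Step k = 2:
  phi_22 = [rho(2) - phi_11 rho(1)] / [1 - phi_11 rho(1)] = [0.7359 - (-0.7608)(-0.7608)] / [1 - (-0.7608)(-0.7608)]
         = 0.15708336 / 0.42118336 = 0.373.
Therefore phi_{22} = 0.3730.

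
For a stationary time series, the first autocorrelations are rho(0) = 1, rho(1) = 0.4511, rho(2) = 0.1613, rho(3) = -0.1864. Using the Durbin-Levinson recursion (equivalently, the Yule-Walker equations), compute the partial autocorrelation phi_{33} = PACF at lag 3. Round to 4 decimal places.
\phi_{33} = -0.3011

The PACF at lag k is phi_{kk}, the last component of the solution
to the Yule-Walker system G_k phi = r_k where
  (G_k)_{ij} = rho(|i - j|), (r_k)_i = rho(i), i,j = 1..k.
Equivalently, Durbin-Levinson gives phi_{kk} iteratively:
  phi_{11} = rho(1)
  phi_{kk} = [rho(k) - sum_{j=1..k-1} phi_{k-1,j} rho(k-j)]
            / [1 - sum_{j=1..k-1} phi_{k-1,j} rho(j)],
  phi_{k,j} = phi_{k-1,j} - phi_{kk} phi_{k-1,k-j},  j = 1..k-1.
Step k = 1:
  phi_11 = rho(1) = 0.4511.
Step k = 2:
  phi_22 = [rho(2) - phi_11 rho(1)] / [1 - phi_11 rho(1)] = [0.1613 - (0.4511)(0.4511)] / [1 - (0.4511)(0.4511)]
         = -0.04219121 / 0.79650879 = -0.05297.
  Update: phi_21 = phi_11 - phi_22 phi_11 = 0.4511 - (-0.05297)(0.4511) = 0.474995.
Step k = 3:
  phi_33 = [rho(3) - phi_21 rho(2) - phi_22 rho(1)] / [1 - phi_21 rho(1) - phi_22 rho(2)]
    numerator   = -0.1864 - (0.474995)(0.1613) - (-0.05297)(0.4511) = -0.23912182
    denominator = 1 - (0.474995)(0.4511) - (-0.05297)(0.1613) = 0.79427391
  phi_33 = -0.23912182 / 0.79427391 = -0.3011.
Therefore phi_{33} = -0.3011.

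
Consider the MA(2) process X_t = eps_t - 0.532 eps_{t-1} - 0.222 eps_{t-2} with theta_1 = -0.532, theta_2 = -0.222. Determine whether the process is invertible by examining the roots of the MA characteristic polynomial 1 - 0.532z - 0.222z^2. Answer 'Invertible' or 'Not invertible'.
\text{Invertible}

The MA(q) characteristic polynomial is P(z) = 1 - 0.532z - 0.222z^2.
Invertibility requires all roots to lie outside the unit circle, i.e. |z| > 1 for every root.
Set 1 + (-0.532) z + (-0.222) z^2 = 0, i.e. a z^2 + b z + c = 0 with a = -0.222, b = -0.532, c = 1.
Discriminant D = b^2 - 4ac = (-0.532)^2 - 4*(-0.222)*1 = 0.283024 - (-0.888) = 1.171024.
D >= 0, so the roots are real: z = (-b +/- sqrt(D)) / (2a) = (0.532 +/- 1.082139) / (-0.444).
  z_1 = (0.532 + 1.082139) / (-0.444) = -3.6354,   |z_1| = 3.6354.
  z_2 = (0.532 - 1.082139) / (-0.444) = 1.2391,   |z_2| = 1.2391.
Moduli of all roots: 3.6354, 1.2391.
All moduli strictly greater than 1? Yes.
Verdict: Invertible.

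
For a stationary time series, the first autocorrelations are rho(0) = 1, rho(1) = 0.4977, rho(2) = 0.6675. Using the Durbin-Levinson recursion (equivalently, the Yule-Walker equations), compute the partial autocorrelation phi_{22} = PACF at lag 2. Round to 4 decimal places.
\phi_{22} = 0.5580

The PACF at lag k is phi_{kk}, the last component of the solution
to the Yule-Walker system G_k phi = r_k where
  (G_k)_{ij} = rho(|i - j|), (r_k)_i = rho(i), i,j = 1..k.
Equivalently, Durbin-Levinson gives phi_{kk} iteratively:
  phi_{11} = rho(1)
  phi_{kk} = [rho(k) - sum_{j=1..k-1} phi_{k-1,j} rho(k-j)]
            / [1 - sum_{j=1..k-1} phi_{k-1,j} rho(j)],
  phi_{k,j} = phi_{k-1,j} - phi_{kk} phi_{k-1,k-j},  j = 1..k-1.
Step k = 1:
  phi_11 = rho(1) = 0.4977.
Step k = 2:
  phi_22 = [rho(2) - phi_11 rho(1)] / [1 - phi_11 rho(1)] = [0.6675 - (0.4977)(0.4977)] / [1 - (0.4977)(0.4977)]
         = 0.41979471 / 0.75229471 = 0.558.
Therefore phi_{22} = 0.5580.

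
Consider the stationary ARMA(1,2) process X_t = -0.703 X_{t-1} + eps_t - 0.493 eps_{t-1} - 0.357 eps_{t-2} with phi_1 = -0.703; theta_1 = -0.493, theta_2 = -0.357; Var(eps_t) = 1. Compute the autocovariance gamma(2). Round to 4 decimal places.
\gamma(2) = 1.1192

Multiply the model equation by X_{t-k} and take expectations. With theta_0 = psi_0 = 1 and psi_j the MA(infinity) weights, this gives
  gamma(k) - sum_i phi_i gamma(k-i) = c_k,
  c_k = sigma^2 * sum_{j=k..q} theta_j psi_{j-k}   (c_k = 0 for k > q),
using gamma(-m) = gamma(m).
psi-weights needed (psi_j = theta_j + sum_i phi_i psi_{j-i}):
  psi_1 = theta_1 + phi_1 = -0.493 + (-0.703) = -1.196
  psi_2 = theta_2 + phi_1 psi_1 = -0.357 + (-0.703)(-1.196) = 0.483788
Right-hand sides:
  c_0 = sigma^2 (1 + theta_1 psi_1 + theta_2 psi_2) = 1 * (1 + (-0.493)(-1.196) + (-0.357)(0.483788)) = 1 * 1.416916 = 1.416916
  c_1 = sigma^2 (theta_1 + theta_2 psi_1) = 1 * (-0.493 + (-0.357)(-1.196)) = -0.066028
  c_2 = sigma^2 theta_2 = 1 * (-0.357) = -0.357
Equations for k = 0 and k = 1 (AR order 1):
  gamma(0) = phi_1 gamma(1) + c_0
  gamma(1) = phi_1 gamma(0) + c_1
Substituting the second into the first: gamma(0) (1 - phi_1^2) = c_0 + phi_1 c_1, so
  gamma(0) = (c_0 + phi_1 c_1) / (1 - phi_1^2) = (1.416916 + (-0.703)(-0.066028)) / (1 - (-0.703)^2) = 1.463333 / 0.505791 = 2.893158.
  gamma(1) = phi_1 gamma(0) + c_1 = (-0.703)(2.893158) + (-0.066028) = -2.099918.
For k = 2: gamma(2) = phi_1 gamma(1) + c_2
  = (-0.703)(-2.099918) + (-0.357) = 1.119242.
Therefore gamma(2) = 1.1192 (to 4 decimal places).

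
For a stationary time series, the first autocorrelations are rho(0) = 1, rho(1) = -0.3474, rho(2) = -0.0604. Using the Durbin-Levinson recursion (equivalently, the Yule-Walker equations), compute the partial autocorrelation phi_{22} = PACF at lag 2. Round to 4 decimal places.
\phi_{22} = -0.2059

The PACF at lag k is phi_{kk}, the last component of the solution
to the Yule-Walker system G_k phi = r_k where
  (G_k)_{ij} = rho(|i - j|), (r_k)_i = rho(i), i,j = 1..k.
Equivalently, Durbin-Levinson gives phi_{kk} iteratively:
  phi_{11} = rho(1)
  phi_{kk} = [rho(k) - sum_{j=1..k-1} phi_{k-1,j} rho(k-j)]
            / [1 - sum_{j=1..k-1} phi_{k-1,j} rho(j)],
  phi_{k,j} = phi_{k-1,j} - phi_{kk} phi_{k-1,k-j},  j = 1..k-1.
Step k = 1:
  phi_11 = rho(1) = -0.3474.
Step k = 2:
  phi_22 = [rho(2) - phi_11 rho(1)] / [1 - phi_11 rho(1)] = [-0.0604 - (-0.3474)(-0.3474)] / [1 - (-0.3474)(-0.3474)]
         = -0.18108676 / 0.87931324 = -0.2059.
Therefore phi_{22} = -0.2059.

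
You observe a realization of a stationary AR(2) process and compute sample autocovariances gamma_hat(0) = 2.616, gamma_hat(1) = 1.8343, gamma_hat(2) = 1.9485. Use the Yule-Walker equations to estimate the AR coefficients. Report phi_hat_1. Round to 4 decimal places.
\hat\phi_{1} = 0.3520

The Yule-Walker equations for an AR(p) process read, in matrix form,
  Gamma_p phi = r_p,   with   (Gamma_p)_{ij} = gamma(|i - j|),
                       (r_p)_i = gamma(i),   i,j = 1..p.
Substitute the sample gammas (Toeplitz matrix and right-hand side of size 2):
  Gamma_p = [[2.616, 1.8343], [1.8343, 2.616]]
  r_p     = [1.8343, 1.9485]
Written out:
  2.616 phi_1 + 1.8343 phi_2 = 1.8343
  1.8343 phi_1 + 2.616 phi_2 = 1.9485
Solve by Cramer's rule:
  det = gamma(0)^2 - gamma(1)^2 = (2.616)^2 - (1.8343)^2 = 6.843456 - 3.36465649 = 3.47879951
  phi_hat_1 = [gamma(1) gamma(0) - gamma(1) gamma(2)] / det = [(1.8343)(2.616) - (1.8343)(1.9485)] / 3.47879951 = 1.22439525 / 3.47879951 = 0.352
  phi_hat_2 = [gamma(0) gamma(2) - gamma(1)^2] / det = [(2.616)(1.9485) - (1.8343)^2] / 3.47879951 = 1.73261951 / 3.47879951 = 0.4981
So phi_hat = [0.3520, 0.4981].
Therefore phi_hat_1 = 0.3520.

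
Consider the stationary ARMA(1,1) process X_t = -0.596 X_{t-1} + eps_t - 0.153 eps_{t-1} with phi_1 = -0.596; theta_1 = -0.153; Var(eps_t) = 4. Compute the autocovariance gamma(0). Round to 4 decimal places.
\gamma(0) = 7.4802

Multiply the model equation by X_{t-k} and take expectations. With theta_0 = psi_0 = 1 and psi_j the MA(infinity) weights, this gives
  gamma(k) - sum_i phi_i gamma(k-i) = c_k,
  c_k = sigma^2 * sum_{j=k..q} theta_j psi_{j-k}   (c_k = 0 for k > q),
using gamma(-m) = gamma(m).
psi-weights needed (psi_j = theta_j + sum_i phi_i psi_{j-i}):
  psi_1 = theta_1 + phi_1 = -0.153 + (-0.596) = -0.749
Right-hand sides:
  c_0 = sigma^2 (1 + theta_1 psi_1) = 4 * (1 + (-0.153)(-0.749)) = 4 * 1.114597 = 4.458388
  c_1 = sigma^2 theta_1 = 4 * (-0.153) = -0.612
  c_2 = 0
Equations for k = 0 and k = 1 (AR order 1):
  gamma(0) = phi_1 gamma(1) + c_0
  gamma(1) = phi_1 gamma(0) + c_1
Substituting the second into the first: gamma(0) (1 - phi_1^2) = c_0 + phi_1 c_1, so
  gamma(0) = (c_0 + phi_1 c_1) / (1 - phi_1^2) = (4.458388 + (-0.596)(-0.612)) / (1 - (-0.596)^2) = 4.82314 / 0.644784 = 7.480241.
Therefore gamma(0) = 7.4802 (to 4 decimal places).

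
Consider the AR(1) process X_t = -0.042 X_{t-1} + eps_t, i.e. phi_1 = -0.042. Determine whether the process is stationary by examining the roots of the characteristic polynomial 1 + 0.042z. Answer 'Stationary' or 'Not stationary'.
\text{Stationary}

The AR(p) characteristic polynomial is P(z) = 1 + 0.042z.
Stationarity requires all roots to lie outside the unit circle, i.e. |z| > 1 for every root.
This is linear in z: 1 + (0.042) z = 0  =>  z = -1/(0.042) = -23.809524,  |z| = 23.809524.
Moduli of all roots: 23.8095.
All moduli strictly greater than 1? Yes.
Verdict: Stationary.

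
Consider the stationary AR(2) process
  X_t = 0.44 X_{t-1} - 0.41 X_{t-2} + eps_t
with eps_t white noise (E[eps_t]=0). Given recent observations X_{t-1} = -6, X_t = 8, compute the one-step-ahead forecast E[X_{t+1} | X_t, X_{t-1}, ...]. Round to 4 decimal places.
E[X_{t+1} \mid \mathcal F_t] = 5.9800

For an AR(p) model X_t = c + sum_i phi_i X_{t-i} + eps_t, the
one-step-ahead conditional mean is
  E[X_{t+1} | X_t, ...] = c + sum_i phi_i X_{t+1-i}.
Substitute known values:
  E[X_{t+1} | ...] = (0.44) * (8) + (-0.41) * (-6)
                   = 5.9800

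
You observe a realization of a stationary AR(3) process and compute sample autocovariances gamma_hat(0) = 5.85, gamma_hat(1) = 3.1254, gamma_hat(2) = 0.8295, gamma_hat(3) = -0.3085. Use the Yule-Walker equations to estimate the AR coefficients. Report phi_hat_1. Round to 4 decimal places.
\hat\phi_{1} = 0.6310

The Yule-Walker equations for an AR(p) process read, in matrix form,
  Gamma_p phi = r_p,   with   (Gamma_p)_{ij} = gamma(|i - j|),
                       (r_p)_i = gamma(i),   i,j = 1..p.
Substitute the sample gammas (Toeplitz matrix and right-hand side of size 3):
  Gamma_p = [[5.85, 3.1254, 0.8295], [3.1254, 5.85, 3.1254], [0.8295, 3.1254, 5.85]]
  r_p     = [3.1254, 0.8295, -0.3085]
Written out (R1..R3):
  (R1) 5.85 phi_1 + 3.1254 phi_2 + 0.8295 phi_3 = 3.1254
  (R2) 3.1254 phi_1 + 5.85 phi_2 + 3.1254 phi_3 = 0.8295
  (R3) 0.8295 phi_1 + 3.1254 phi_2 + 5.85 phi_3 = -0.3085
Gaussian elimination:
  R2 <- R2 - (3.1254/5.85) R1 = R2 - (0.534256) R1:  4.180235 phi_2 + 2.682234 phi_3 = -0.840265
  R3 <- R3 - (0.8295/5.85) R1 = R3 - (0.141795) R1:  2.682234 phi_2 + 5.732381 phi_3 = -0.751666
  R3 <- R3 - (2.682234/4.180235) R2 = R3 - (0.641647) R2:  4.011334 phi_3 = -0.212512
Back-substitution:
  phi_hat_3 = -0.212512 / 4.011334 = -0.052978
  phi_hat_2 = (-0.840265 - (2.682234)(-0.052978)) / 4.180235 = -0.167016
  phi_hat_1 = (3.1254 - (3.1254)(-0.167016) - (0.8295)(-0.052978)) / 5.85 = 0.630998
So phi_hat = [0.6310, -0.1670, -0.0530].
Therefore phi_hat_1 = 0.6310.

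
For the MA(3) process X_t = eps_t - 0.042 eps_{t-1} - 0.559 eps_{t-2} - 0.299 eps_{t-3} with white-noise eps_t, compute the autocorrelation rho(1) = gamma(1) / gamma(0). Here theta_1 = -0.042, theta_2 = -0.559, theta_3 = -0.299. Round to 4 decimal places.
\rho(1) = 0.1059

For an MA(q) process with theta_0 = 1, the autocovariance is
  gamma(k) = sigma^2 * sum_{i=0..q-k} theta_i * theta_{i+k},
and rho(k) = gamma(k) / gamma(0). Sigma^2 cancels.
  numerator   = (1)*(-0.042) + (-0.042)*(-0.559) + (-0.559)*(-0.299) = 0.148619.
  denominator = (1)^2 + (-0.042)^2 + (-0.559)^2 + (-0.299)^2 = 1.403646.
  rho(1) = 0.148619 / 1.403646 = 0.1059.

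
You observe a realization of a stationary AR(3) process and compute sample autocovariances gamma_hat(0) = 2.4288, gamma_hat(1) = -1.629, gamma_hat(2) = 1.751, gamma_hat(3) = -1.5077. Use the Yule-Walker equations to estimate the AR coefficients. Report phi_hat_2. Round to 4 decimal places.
\hat\phi_{2} = 0.4560

The Yule-Walker equations for an AR(p) process read, in matrix form,
  Gamma_p phi = r_p,   with   (Gamma_p)_{ij} = gamma(|i - j|),
                       (r_p)_i = gamma(i),   i,j = 1..p.
Substitute the sample gammas (Toeplitz matrix and right-hand side of size 3):
  Gamma_p = [[2.4288, -1.629, 1.751], [-1.629, 2.4288, -1.629], [1.751, -1.629, 2.4288]]
  r_p     = [-1.629, 1.751, -1.5077]
Written out (R1..R3):
  (R1) 2.4288 phi_1 - 1.629 phi_2 + 1.751 phi_3 = -1.629
  (R2) -1.629 phi_1 + 2.4288 phi_2 - 1.629 phi_3 = 1.751
  (R3) 1.751 phi_1 - 1.629 phi_2 + 2.4288 phi_3 = -1.5077
Gaussian elimination:
  R2 <- R2 - (-1.629/2.4288) R1 = R2 - (-0.670702) R1:  1.336227 phi_2 - 0.454602 phi_3 = 0.658427
  R3 <- R3 - (1.751/2.4288) R1 = R3 - (0.720932) R1:  -0.454602 phi_2 + 1.166448 phi_3 = -0.333302
  R3 <- R3 - (-0.454602/1.336227) R2 = R3 - (-0.340213) R2:  1.011787 phi_3 = -0.109296
Back-substitution:
  phi_hat_3 = -0.109296 / 1.011787 = -0.108023
  phi_hat_2 = (0.658427 - (-0.454602)(-0.108023)) / 1.336227 = 0.456
  phi_hat_1 = (-1.629 - (-1.629)(0.456) - (1.751)(-0.108023)) / 2.4288 = -0.286984
So phi_hat = [-0.2870, 0.4560, -0.1080].
Therefore phi_hat_2 = 0.4560.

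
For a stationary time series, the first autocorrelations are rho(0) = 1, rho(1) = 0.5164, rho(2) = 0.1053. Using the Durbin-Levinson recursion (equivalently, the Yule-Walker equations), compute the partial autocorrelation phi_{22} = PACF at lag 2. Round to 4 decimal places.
\phi_{22} = -0.2200

The PACF at lag k is phi_{kk}, the last component of the solution
to the Yule-Walker system G_k phi = r_k where
  (G_k)_{ij} = rho(|i - j|), (r_k)_i = rho(i), i,j = 1..k.
Equivalently, Durbin-Levinson gives phi_{kk} iteratively:
  phi_{11} = rho(1)
  phi_{kk} = [rho(k) - sum_{j=1..k-1} phi_{k-1,j} rho(k-j)]
            / [1 - sum_{j=1..k-1} phi_{k-1,j} rho(j)],
  phi_{k,j} = phi_{k-1,j} - phi_{kk} phi_{k-1,k-j},  j = 1..k-1.
Step k = 1:
  phi_11 = rho(1) = 0.5164.
Step k = 2:
  phi_22 = [rho(2) - phi_11 rho(1)] / [1 - phi_11 rho(1)] = [0.1053 - (0.5164)(0.5164)] / [1 - (0.5164)(0.5164)]
         = -0.16136896 / 0.73333104 = -0.22.
Therefore phi_{22} = -0.2200.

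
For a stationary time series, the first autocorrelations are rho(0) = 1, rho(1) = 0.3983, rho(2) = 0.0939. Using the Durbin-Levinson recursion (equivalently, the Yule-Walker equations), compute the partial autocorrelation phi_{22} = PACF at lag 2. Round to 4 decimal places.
\phi_{22} = -0.0770

The PACF at lag k is phi_{kk}, the last component of the solution
to the Yule-Walker system G_k phi = r_k where
  (G_k)_{ij} = rho(|i - j|), (r_k)_i = rho(i), i,j = 1..k.
Equivalently, Durbin-Levinson gives phi_{kk} iteratively:
  phi_{11} = rho(1)
  phi_{kk} = [rho(k) - sum_{j=1..k-1} phi_{k-1,j} rho(k-j)]
            / [1 - sum_{j=1..k-1} phi_{k-1,j} rho(j)],
  phi_{k,j} = phi_{k-1,j} - phi_{kk} phi_{k-1,k-j},  j = 1..k-1.
Step k = 1:
  phi_11 = rho(1) = 0.3983.
Step k = 2:
  phi_22 = [rho(2) - phi_11 rho(1)] / [1 - phi_11 rho(1)] = [0.0939 - (0.3983)(0.3983)] / [1 - (0.3983)(0.3983)]
         = -0.06474289 / 0.84135711 = -0.077.
Therefore phi_{22} = -0.0770.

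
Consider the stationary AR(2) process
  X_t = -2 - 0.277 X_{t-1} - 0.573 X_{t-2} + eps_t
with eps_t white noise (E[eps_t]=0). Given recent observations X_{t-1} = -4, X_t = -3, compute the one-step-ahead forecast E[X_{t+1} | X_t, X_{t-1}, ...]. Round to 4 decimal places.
E[X_{t+1} \mid \mathcal F_t] = 1.1230

For an AR(p) model X_t = c + sum_i phi_i X_{t-i} + eps_t, the
one-step-ahead conditional mean is
  E[X_{t+1} | X_t, ...] = c + sum_i phi_i X_{t+1-i}.
Substitute known values:
  E[X_{t+1} | ...] = -2 + (-0.277) * (-3) + (-0.573) * (-4)
                   = 1.1230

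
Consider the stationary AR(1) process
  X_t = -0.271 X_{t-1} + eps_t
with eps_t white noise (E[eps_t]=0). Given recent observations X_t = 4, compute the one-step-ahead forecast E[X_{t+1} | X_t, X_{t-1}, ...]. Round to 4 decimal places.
E[X_{t+1} \mid \mathcal F_t] = -1.0840

For an AR(p) model X_t = c + sum_i phi_i X_{t-i} + eps_t, the
one-step-ahead conditional mean is
  E[X_{t+1} | X_t, ...] = c + sum_i phi_i X_{t+1-i}.
Substitute known values:
  E[X_{t+1} | ...] = (-0.271) * (4)
                   = -1.0840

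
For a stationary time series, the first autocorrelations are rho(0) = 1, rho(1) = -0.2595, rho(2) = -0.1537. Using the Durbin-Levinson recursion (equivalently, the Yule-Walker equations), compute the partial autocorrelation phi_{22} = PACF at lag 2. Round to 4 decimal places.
\phi_{22} = -0.2370

The PACF at lag k is phi_{kk}, the last component of the solution
to the Yule-Walker system G_k phi = r_k where
  (G_k)_{ij} = rho(|i - j|), (r_k)_i = rho(i), i,j = 1..k.
Equivalently, Durbin-Levinson gives phi_{kk} iteratively:
  phi_{11} = rho(1)
  phi_{kk} = [rho(k) - sum_{j=1..k-1} phi_{k-1,j} rho(k-j)]
            / [1 - sum_{j=1..k-1} phi_{k-1,j} rho(j)],
  phi_{k,j} = phi_{k-1,j} - phi_{kk} phi_{k-1,k-j},  j = 1..k-1.
Step k = 1:
  phi_11 = rho(1) = -0.2595.
Step k = 2:
  phi_22 = [rho(2) - phi_11 rho(1)] / [1 - phi_11 rho(1)] = [-0.1537 - (-0.2595)(-0.2595)] / [1 - (-0.2595)(-0.2595)]
         = -0.22104025 / 0.93265975 = -0.237.
Therefore phi_{22} = -0.2370.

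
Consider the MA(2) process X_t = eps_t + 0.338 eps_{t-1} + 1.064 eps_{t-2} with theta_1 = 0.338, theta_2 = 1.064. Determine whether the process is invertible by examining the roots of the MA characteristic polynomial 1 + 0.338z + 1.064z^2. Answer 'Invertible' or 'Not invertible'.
\text{Not invertible}

The MA(q) characteristic polynomial is P(z) = 1 + 0.338z + 1.064z^2.
Invertibility requires all roots to lie outside the unit circle, i.e. |z| > 1 for every root.
Set 1 + (0.338) z + (1.064) z^2 = 0, i.e. a z^2 + b z + c = 0 with a = 1.064, b = 0.338, c = 1.
Discriminant D = b^2 - 4ac = (0.338)^2 - 4*(1.064)*1 = 0.114244 - (4.256) = -4.141756.
D < 0, so the roots are the complex-conjugate pair z = (-b +/- i sqrt(-D)) / (2a) = -0.1588 +/- 0.9564i.
For a conjugate pair |z|^2 = z * conj(z) = (product of roots) = c/a = 1/(1.064) = 0.93985, so |z| = sqrt(0.93985) = 0.9695 for both roots.
Moduli of all roots: 0.9695, 0.9695.
All moduli strictly greater than 1? No.
Verdict: Not invertible.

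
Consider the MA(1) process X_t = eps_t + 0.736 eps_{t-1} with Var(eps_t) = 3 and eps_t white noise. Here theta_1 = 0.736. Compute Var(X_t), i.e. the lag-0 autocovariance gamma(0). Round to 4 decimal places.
\gamma(0) = 4.6251

For an MA(q) process X_t = eps_t + sum_i theta_i eps_{t-i} with
Var(eps_t) = sigma^2, the variance is
  gamma(0) = sigma^2 * (1 + sum_i theta_i^2).
  sum_i theta_i^2 = (0.736)^2 = 0.541696.
  gamma(0) = 3 * (1 + 0.541696) = 3 * 1.541696 = 4.625088, which rounds to 4.6251.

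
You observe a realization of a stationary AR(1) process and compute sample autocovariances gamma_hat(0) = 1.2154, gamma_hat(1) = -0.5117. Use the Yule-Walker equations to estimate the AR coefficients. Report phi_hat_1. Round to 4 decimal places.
\hat\phi_{1} = -0.4210

The Yule-Walker equations for an AR(p) process read, in matrix form,
  Gamma_p phi = r_p,   with   (Gamma_p)_{ij} = gamma(|i - j|),
                       (r_p)_i = gamma(i),   i,j = 1..p.
Substitute the sample gammas (Toeplitz matrix and right-hand side of size 1):
  Gamma_p = [[1.2154]]
  r_p     = [-0.5117]
With p = 1 this is the single equation gamma(0) phi_1 = gamma(1):
  phi_hat_1 = gamma(1) / gamma(0) = -0.5117 / 1.2154 = -0.4210.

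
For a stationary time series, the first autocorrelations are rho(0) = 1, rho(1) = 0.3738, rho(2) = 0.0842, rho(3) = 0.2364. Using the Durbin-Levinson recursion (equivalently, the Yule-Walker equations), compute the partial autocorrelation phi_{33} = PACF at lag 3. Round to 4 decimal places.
\phi_{33} = 0.2650

The PACF at lag k is phi_{kk}, the last component of the solution
to the Yule-Walker system G_k phi = r_k where
  (G_k)_{ij} = rho(|i - j|), (r_k)_i = rho(i), i,j = 1..k.
Equivalently, Durbin-Levinson gives phi_{kk} iteratively:
  phi_{11} = rho(1)
  phi_{kk} = [rho(k) - sum_{j=1..k-1} phi_{k-1,j} rho(k-j)]
            / [1 - sum_{j=1..k-1} phi_{k-1,j} rho(j)],
  phi_{k,j} = phi_{k-1,j} - phi_{kk} phi_{k-1,k-j},  j = 1..k-1.
Step k = 1:
  phi_11 = rho(1) = 0.3738.
Step k = 2:
  phi_22 = [rho(2) - phi_11 rho(1)] / [1 - phi_11 rho(1)] = [0.0842 - (0.3738)(0.3738)] / [1 - (0.3738)(0.3738)]
         = -0.05552644 / 0.86027356 = -0.064545.
  Update: phi_21 = phi_11 - phi_22 phi_11 = 0.3738 - (-0.064545)(0.3738) = 0.397927.
Step k = 3:
  phi_33 = [rho(3) - phi_21 rho(2) - phi_22 rho(1)] / [1 - phi_21 rho(1) - phi_22 rho(2)]
    numerator   = 0.2364 - (0.397927)(0.0842) - (-0.064545)(0.3738) = 0.22702151
    denominator = 1 - (0.397927)(0.3738) - (-0.064545)(0.0842) = 0.8566896
  phi_33 = 0.22702151 / 0.8566896 = 0.265.
Therefore phi_{33} = 0.2650.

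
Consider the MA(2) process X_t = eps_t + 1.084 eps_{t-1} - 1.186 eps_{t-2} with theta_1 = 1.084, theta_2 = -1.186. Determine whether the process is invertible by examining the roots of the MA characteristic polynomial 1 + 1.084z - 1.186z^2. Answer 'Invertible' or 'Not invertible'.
\text{Not invertible}

The MA(q) characteristic polynomial is P(z) = 1 + 1.084z - 1.186z^2.
Invertibility requires all roots to lie outside the unit circle, i.e. |z| > 1 for every root.
Set 1 + (1.084) z + (-1.186) z^2 = 0, i.e. a z^2 + b z + c = 0 with a = -1.186, b = 1.084, c = 1.
Discriminant D = b^2 - 4ac = (1.084)^2 - 4*(-1.186)*1 = 1.175056 - (-4.744) = 5.919056.
D >= 0, so the roots are real: z = (-b +/- sqrt(D)) / (2a) = (-1.084 +/- 2.432911) / (-2.372).
  z_1 = (-1.084 + 2.432911) / (-2.372) = -0.5687,   |z_1| = 0.5687.
  z_2 = (-1.084 - 2.432911) / (-2.372) = 1.4827,   |z_2| = 1.4827.
Moduli of all roots: 0.5687, 1.4827.
All moduli strictly greater than 1? No.
Verdict: Not invertible.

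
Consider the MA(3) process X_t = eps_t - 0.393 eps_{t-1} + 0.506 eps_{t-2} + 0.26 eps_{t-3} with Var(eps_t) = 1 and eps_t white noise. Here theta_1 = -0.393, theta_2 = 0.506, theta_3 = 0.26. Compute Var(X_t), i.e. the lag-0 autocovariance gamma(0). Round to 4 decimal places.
\gamma(0) = 1.4781

For an MA(q) process X_t = eps_t + sum_i theta_i eps_{t-i} with
Var(eps_t) = sigma^2, the variance is
  gamma(0) = sigma^2 * (1 + sum_i theta_i^2).
  sum_i theta_i^2 = (-0.393)^2 + (0.506)^2 + (0.26)^2 = 0.154449 + 0.256036 + 0.0676 = 0.478085.
  gamma(0) = 1 * (1 + 0.478085) = 1 * 1.478085 = 1.478085, which rounds to 1.4781.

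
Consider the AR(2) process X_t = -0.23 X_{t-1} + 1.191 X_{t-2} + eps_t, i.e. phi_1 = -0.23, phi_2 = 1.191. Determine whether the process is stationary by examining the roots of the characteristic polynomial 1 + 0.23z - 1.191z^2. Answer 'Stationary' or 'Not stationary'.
\text{Not stationary}

The AR(p) characteristic polynomial is P(z) = 1 + 0.23z - 1.191z^2.
Stationarity requires all roots to lie outside the unit circle, i.e. |z| > 1 for every root.
Set 1 + (0.23) z + (-1.191) z^2 = 0, i.e. a z^2 + b z + c = 0 with a = -1.191, b = 0.23, c = 1.
Discriminant D = b^2 - 4ac = (0.23)^2 - 4*(-1.191)*1 = 0.0529 - (-4.764) = 4.8169.
D >= 0, so the roots are real: z = (-b +/- sqrt(D)) / (2a) = (-0.23 +/- 2.194744) / (-2.382).
  z_1 = (-0.23 + 2.194744) / (-2.382) = -0.8248,   |z_1| = 0.8248.
  z_2 = (-0.23 - 2.194744) / (-2.382) = 1.0179,   |z_2| = 1.0179.
Moduli of all roots: 0.8248, 1.0179.
All moduli strictly greater than 1? No.
Verdict: Not stationary.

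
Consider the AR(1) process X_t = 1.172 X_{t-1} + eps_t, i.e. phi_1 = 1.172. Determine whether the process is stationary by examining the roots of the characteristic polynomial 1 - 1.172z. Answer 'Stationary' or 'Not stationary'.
\text{Not stationary}

The AR(p) characteristic polynomial is P(z) = 1 - 1.172z.
Stationarity requires all roots to lie outside the unit circle, i.e. |z| > 1 for every root.
This is linear in z: 1 + (-1.172) z = 0  =>  z = -1/(-1.172) = 0.853242,  |z| = 0.853242.
Moduli of all roots: 0.8532.
All moduli strictly greater than 1? No.
Verdict: Not stationary.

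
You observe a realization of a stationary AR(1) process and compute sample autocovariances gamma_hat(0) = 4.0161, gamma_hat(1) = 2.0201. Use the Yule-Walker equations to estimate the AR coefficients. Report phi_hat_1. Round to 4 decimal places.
\hat\phi_{1} = 0.5030

The Yule-Walker equations for an AR(p) process read, in matrix form,
  Gamma_p phi = r_p,   with   (Gamma_p)_{ij} = gamma(|i - j|),
                       (r_p)_i = gamma(i),   i,j = 1..p.
Substitute the sample gammas (Toeplitz matrix and right-hand side of size 1):
  Gamma_p = [[4.0161]]
  r_p     = [2.0201]
With p = 1 this is the single equation gamma(0) phi_1 = gamma(1):
  phi_hat_1 = gamma(1) / gamma(0) = 2.0201 / 4.0161 = 0.5030.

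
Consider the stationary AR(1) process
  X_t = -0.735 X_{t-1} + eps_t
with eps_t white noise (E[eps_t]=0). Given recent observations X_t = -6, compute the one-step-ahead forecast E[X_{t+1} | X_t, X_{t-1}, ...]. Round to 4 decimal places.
E[X_{t+1} \mid \mathcal F_t] = 4.4100

For an AR(p) model X_t = c + sum_i phi_i X_{t-i} + eps_t, the
one-step-ahead conditional mean is
  E[X_{t+1} | X_t, ...] = c + sum_i phi_i X_{t+1-i}.
Substitute known values:
  E[X_{t+1} | ...] = (-0.735) * (-6)
                   = 4.4100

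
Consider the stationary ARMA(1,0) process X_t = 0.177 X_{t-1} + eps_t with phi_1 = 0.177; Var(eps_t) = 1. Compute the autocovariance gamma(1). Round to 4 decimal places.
\gamma(1) = 0.1827

Multiply the model equation by X_{t-k} and take expectations. With theta_0 = psi_0 = 1 and psi_j the MA(infinity) weights, this gives
  gamma(k) - sum_i phi_i gamma(k-i) = c_k,
  c_k = sigma^2 * sum_{j=k..q} theta_j psi_{j-k}   (c_k = 0 for k > q),
using gamma(-m) = gamma(m).
Pure AR (q = 0): c_0 = sigma^2 = 1, c_k = 0 for k >= 1.
Equations for k = 0 and k = 1 (AR order 1):
  gamma(0) = phi_1 gamma(1) + c_0
  gamma(1) = phi_1 gamma(0) + c_1
Substituting the second into the first: gamma(0) (1 - phi_1^2) = c_0 + phi_1 c_1, so
  gamma(0) = c_0 / (1 - phi_1^2) = 1 / (1 - (0.177)^2) = 1 / 0.968671 = 1.032342.
  gamma(1) = phi_1 gamma(0) = (0.177)(1.032342) = 0.182725.
Therefore gamma(1) = 0.1827 (to 4 decimal places).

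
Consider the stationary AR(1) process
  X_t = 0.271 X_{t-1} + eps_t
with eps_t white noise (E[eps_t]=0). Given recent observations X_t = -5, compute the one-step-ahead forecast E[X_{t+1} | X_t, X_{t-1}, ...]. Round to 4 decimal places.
E[X_{t+1} \mid \mathcal F_t] = -1.3550

For an AR(p) model X_t = c + sum_i phi_i X_{t-i} + eps_t, the
one-step-ahead conditional mean is
  E[X_{t+1} | X_t, ...] = c + sum_i phi_i X_{t+1-i}.
Substitute known values:
  E[X_{t+1} | ...] = (0.271) * (-5)
                   = -1.3550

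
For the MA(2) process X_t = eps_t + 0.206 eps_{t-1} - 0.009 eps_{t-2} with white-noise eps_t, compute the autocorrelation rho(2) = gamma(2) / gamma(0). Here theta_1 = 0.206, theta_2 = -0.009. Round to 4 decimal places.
\rho(2) = -0.0086

For an MA(q) process with theta_0 = 1, the autocovariance is
  gamma(k) = sigma^2 * sum_{i=0..q-k} theta_i * theta_{i+k},
and rho(k) = gamma(k) / gamma(0). Sigma^2 cancels.
  numerator   = (1)*(-0.009) = -0.009.
  denominator = (1)^2 + (0.206)^2 + (-0.009)^2 = 1.042517.
  rho(2) = -0.009 / 1.042517 = -0.0086.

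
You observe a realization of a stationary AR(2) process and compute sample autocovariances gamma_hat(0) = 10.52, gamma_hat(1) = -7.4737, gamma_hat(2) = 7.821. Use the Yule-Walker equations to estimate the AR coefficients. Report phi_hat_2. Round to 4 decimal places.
\hat\phi_{2} = 0.4820

The Yule-Walker equations for an AR(p) process read, in matrix form,
  Gamma_p phi = r_p,   with   (Gamma_p)_{ij} = gamma(|i - j|),
                       (r_p)_i = gamma(i),   i,j = 1..p.
Substitute the sample gammas (Toeplitz matrix and right-hand side of size 2):
  Gamma_p = [[10.52, -7.4737], [-7.4737, 10.52]]
  r_p     = [-7.4737, 7.821]
Written out:
  10.52 phi_1 - 7.4737 phi_2 = -7.4737
  -7.4737 phi_1 + 10.52 phi_2 = 7.821
Solve by Cramer's rule:
  det = gamma(0)^2 - gamma(1)^2 = (10.52)^2 - (-7.4737)^2 = 110.6704 - 55.85619169 = 54.81420831
  phi_hat_1 = [gamma(1) gamma(0) - gamma(1) gamma(2)] / det = [(-7.4737)(10.52) - (-7.4737)(7.821)] / 54.81420831 = -20.1715163 / 54.81420831 = -0.368
  phi_hat_2 = [gamma(0) gamma(2) - gamma(1)^2] / det = [(10.52)(7.821) - (-7.4737)^2] / 54.81420831 = 26.42072831 / 54.81420831 = 0.482
So phi_hat = [-0.3680, 0.4820].
Therefore phi_hat_2 = 0.4820.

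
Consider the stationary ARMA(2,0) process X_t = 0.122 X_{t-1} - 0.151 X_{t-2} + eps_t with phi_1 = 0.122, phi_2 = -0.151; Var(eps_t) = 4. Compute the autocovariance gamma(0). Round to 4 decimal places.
\gamma(0) = 4.1398

Multiply the model equation by X_{t-k} and take expectations. With theta_0 = psi_0 = 1 and psi_j the MA(infinity) weights, this gives
  gamma(k) - sum_i phi_i gamma(k-i) = c_k,
  c_k = sigma^2 * sum_{j=k..q} theta_j psi_{j-k}   (c_k = 0 for k > q),
using gamma(-m) = gamma(m).
Pure AR (q = 0): c_0 = sigma^2 = 4, c_k = 0 for k >= 1.
Equations for k = 0, 1, 2 (AR order 2, c_2 = 0):
  (E0) gamma(0) = phi_1 gamma(1) + phi_2 gamma(2) + c_0
  (E1) gamma(1) = phi_1 gamma(0) + phi_2 gamma(1) + c_1
  (E2) gamma(2) = phi_1 gamma(1) + phi_2 gamma(0)
From (E1): gamma(1) = A gamma(0) + B with
  A = phi_1 / (1 - phi_2) = 0.122 / 1.151 = 0.105995,   B = c_1 / (1 - phi_2) = 0 / 1.151 = 0.
Insert (E2) into (E0): gamma(0) (1 - phi_2^2) = phi_1 (1 + phi_2) gamma(1) + c_0.
  phi_1 (1 + phi_2) = (0.122)(0.849) = 0.103578,   1 - phi_2^2 = 0.977199.
Replace gamma(1) by A gamma(0) + B and collect gamma(0):
  gamma(0) [0.977199 - (0.103578)(0.105995)] = c_0 = 4
  gamma(0) * 0.96622 = 4
  gamma(0) = 4 / 0.96622 = 4.139843.
Therefore gamma(0) = 4.1398 (to 4 decimal places).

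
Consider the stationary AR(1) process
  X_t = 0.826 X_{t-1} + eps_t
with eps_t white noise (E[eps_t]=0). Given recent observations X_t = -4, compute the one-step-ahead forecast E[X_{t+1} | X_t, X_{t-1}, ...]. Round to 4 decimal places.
E[X_{t+1} \mid \mathcal F_t] = -3.3040

For an AR(p) model X_t = c + sum_i phi_i X_{t-i} + eps_t, the
one-step-ahead conditional mean is
  E[X_{t+1} | X_t, ...] = c + sum_i phi_i X_{t+1-i}.
Substitute known values:
  E[X_{t+1} | ...] = (0.826) * (-4)
                   = -3.3040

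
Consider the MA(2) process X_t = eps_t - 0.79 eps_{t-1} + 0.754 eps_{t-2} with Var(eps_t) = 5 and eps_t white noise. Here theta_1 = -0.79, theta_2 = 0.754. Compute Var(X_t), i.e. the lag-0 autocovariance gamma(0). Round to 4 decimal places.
\gamma(0) = 10.9631

For an MA(q) process X_t = eps_t + sum_i theta_i eps_{t-i} with
Var(eps_t) = sigma^2, the variance is
  gamma(0) = sigma^2 * (1 + sum_i theta_i^2).
  sum_i theta_i^2 = (-0.79)^2 + (0.754)^2 = 0.6241 + 0.568516 = 1.192616.
  gamma(0) = 5 * (1 + 1.192616) = 5 * 2.192616 = 10.96308, which rounds to 10.9631.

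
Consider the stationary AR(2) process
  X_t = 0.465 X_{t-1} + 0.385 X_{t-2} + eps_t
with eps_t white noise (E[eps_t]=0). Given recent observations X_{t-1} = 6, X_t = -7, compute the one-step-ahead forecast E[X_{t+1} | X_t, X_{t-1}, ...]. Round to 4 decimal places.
E[X_{t+1} \mid \mathcal F_t] = -0.9450

For an AR(p) model X_t = c + sum_i phi_i X_{t-i} + eps_t, the
one-step-ahead conditional mean is
  E[X_{t+1} | X_t, ...] = c + sum_i phi_i X_{t+1-i}.
Substitute known values:
  E[X_{t+1} | ...] = (0.465) * (-7) + (0.385) * (6)
                   = -0.9450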